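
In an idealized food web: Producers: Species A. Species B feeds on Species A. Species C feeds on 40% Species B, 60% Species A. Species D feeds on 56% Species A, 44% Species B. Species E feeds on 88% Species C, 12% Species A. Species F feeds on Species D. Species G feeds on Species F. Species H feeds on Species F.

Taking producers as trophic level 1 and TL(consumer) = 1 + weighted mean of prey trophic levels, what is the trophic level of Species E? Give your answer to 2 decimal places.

3.23

Species B: 1 + 1 = 2
Species C: 1 + (0.4×2 + 0.6×1) = 2.4
Species D: 1 + (0.56×1 + 0.44×2) = 2.44
Species E: 1 + (0.88×2.4 + 0.12×1) = 3.232
Species F: 1 + 2.44 = 3.44
Species G: 1 + 3.44 = 4.44
Species H: 1 + 3.44 = 4.44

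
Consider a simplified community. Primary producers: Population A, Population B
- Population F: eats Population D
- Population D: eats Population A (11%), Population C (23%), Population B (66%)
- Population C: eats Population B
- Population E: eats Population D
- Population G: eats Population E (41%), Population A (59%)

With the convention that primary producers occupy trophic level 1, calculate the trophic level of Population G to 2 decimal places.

Population C: 1 + 1 = 2
Population D: 1 + (0.11×1 + 0.23×2 + 0.66×1) = 2.23
Population E: 1 + 2.23 = 3.23
Population F: 1 + 2.23 = 3.23
Population G: 1 + (0.41×3.23 + 0.59×1) = 2.9143

2.91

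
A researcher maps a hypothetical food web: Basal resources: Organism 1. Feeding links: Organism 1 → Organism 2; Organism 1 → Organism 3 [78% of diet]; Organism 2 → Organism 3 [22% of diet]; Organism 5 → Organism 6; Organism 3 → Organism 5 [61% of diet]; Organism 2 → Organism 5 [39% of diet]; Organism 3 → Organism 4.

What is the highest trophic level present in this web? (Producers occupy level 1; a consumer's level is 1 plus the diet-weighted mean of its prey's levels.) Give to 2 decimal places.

Organism 2: 1 + 1 = 2
Organism 3: 1 + (0.78×1 + 0.22×2) = 2.22
Organism 4: 1 + 2.22 = 3.22
Organism 5: 1 + (0.61×2.22 + 0.39×2) = 3.1342
Organism 6: 1 + 3.1342 = 4.1342

4.13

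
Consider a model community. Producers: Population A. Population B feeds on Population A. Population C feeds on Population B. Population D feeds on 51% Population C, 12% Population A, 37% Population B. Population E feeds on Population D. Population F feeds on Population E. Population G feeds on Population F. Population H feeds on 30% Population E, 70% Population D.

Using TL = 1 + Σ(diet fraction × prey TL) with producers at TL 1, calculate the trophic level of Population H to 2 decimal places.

4.69

Population B: 1 + 1 = 2
Population C: 1 + 2 = 3
Population D: 1 + (0.51×3 + 0.12×1 + 0.37×2) = 3.39
Population E: 1 + 3.39 = 4.39
Population F: 1 + 4.39 = 5.39
Population G: 1 + 5.39 = 6.39
Population H: 1 + (0.3×4.39 + 0.7×3.39) = 4.69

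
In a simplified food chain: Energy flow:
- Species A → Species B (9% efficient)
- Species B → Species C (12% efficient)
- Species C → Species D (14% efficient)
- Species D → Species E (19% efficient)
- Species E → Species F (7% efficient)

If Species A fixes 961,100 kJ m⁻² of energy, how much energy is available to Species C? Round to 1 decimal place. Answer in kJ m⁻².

Species B: 961100 × 0.09 = 86499 kJ m⁻²
Species C: 86499 × 0.12 = 10379.88 kJ m⁻²

10379.9 kJ m⁻²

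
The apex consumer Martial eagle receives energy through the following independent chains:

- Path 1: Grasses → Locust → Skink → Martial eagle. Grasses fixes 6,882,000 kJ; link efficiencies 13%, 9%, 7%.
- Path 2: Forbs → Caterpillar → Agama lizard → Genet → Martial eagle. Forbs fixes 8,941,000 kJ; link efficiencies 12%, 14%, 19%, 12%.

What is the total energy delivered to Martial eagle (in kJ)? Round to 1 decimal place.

9061.1 kJ

Path 1: 6882000 × 0.13 × 0.09 × 0.07 = 5636.358 kJ
Path 2: 8941000 × 0.12 × 0.14 × 0.19 × 0.12 = 3424.76064 kJ
Total at Martial eagle: 5636.358 + 3424.76064 = 9061.11864 kJ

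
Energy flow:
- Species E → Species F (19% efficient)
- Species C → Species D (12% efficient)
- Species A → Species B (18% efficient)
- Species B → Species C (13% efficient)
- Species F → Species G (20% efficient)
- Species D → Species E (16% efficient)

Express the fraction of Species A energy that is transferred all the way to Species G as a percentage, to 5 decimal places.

Product of link efficiencies: 0.18 × 0.13 × 0.12 × 0.16 × 0.19 × 0.2 = 0.00001707264
As a percentage: 0.00001707264 × 100 = 0.00171%

0.00171%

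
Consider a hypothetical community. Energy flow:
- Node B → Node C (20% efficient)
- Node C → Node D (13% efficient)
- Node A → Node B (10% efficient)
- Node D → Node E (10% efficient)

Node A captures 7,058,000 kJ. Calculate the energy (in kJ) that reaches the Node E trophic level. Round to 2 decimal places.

1835.08 kJ

Node B: 7058000 × 0.1 = 705800 kJ
Node C: 705800 × 0.2 = 141160 kJ
Node D: 141160 × 0.13 = 18350.8 kJ
Node E: 18350.8 × 0.1 = 1835.08 kJ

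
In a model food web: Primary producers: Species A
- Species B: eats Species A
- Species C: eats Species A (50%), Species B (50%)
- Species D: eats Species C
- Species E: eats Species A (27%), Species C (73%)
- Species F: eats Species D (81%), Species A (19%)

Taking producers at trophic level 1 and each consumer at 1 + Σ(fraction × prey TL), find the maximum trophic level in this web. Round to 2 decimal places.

Species B: 1 + 1 = 2
Species C: 1 + (0.5×1 + 0.5×2) = 2.5
Species D: 1 + 2.5 = 3.5
Species E: 1 + (0.27×1 + 0.73×2.5) = 3.095
Species F: 1 + (0.81×3.5 + 0.19×1) = 4.025

4.03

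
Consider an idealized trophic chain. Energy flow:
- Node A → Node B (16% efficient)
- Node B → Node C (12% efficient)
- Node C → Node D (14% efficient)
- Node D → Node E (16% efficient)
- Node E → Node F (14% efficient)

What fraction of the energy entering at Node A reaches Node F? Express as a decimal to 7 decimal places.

Product of link efficiencies: 0.16 × 0.12 × 0.14 × 0.16 × 0.14 = 0.0000602112

0.0000602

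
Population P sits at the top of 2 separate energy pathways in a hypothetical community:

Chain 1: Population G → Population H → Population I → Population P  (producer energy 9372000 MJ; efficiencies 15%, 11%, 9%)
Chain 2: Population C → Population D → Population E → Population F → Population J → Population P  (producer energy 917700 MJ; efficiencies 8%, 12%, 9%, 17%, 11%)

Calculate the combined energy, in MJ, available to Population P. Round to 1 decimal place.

13932.2 MJ

Chain 1: 9372000 × 0.15 × 0.11 × 0.09 = 13917.42 MJ
Chain 2: 917700 × 0.08 × 0.12 × 0.09 × 0.17 × 0.11 = 14.82709536 MJ
Total at Population P: 13917.42 + 14.82709536 = 13932.24709536 MJ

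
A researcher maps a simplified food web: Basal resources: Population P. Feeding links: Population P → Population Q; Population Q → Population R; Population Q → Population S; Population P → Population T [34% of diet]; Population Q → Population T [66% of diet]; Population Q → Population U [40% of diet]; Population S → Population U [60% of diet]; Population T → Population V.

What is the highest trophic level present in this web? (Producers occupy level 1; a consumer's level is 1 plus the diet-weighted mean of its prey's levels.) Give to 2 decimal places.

3.66

Population Q: 1 + 1 = 2
Population R: 1 + 2 = 3
Population S: 1 + 2 = 3
Population T: 1 + (0.34×1 + 0.66×2) = 2.66
Population U: 1 + (0.4×2 + 0.6×3) = 3.6
Population V: 1 + 2.66 = 3.66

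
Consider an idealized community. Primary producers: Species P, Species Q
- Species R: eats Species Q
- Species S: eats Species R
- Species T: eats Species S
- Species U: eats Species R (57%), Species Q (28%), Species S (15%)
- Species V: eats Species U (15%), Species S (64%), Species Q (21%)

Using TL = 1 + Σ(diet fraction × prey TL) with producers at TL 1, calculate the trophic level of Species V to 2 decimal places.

3.56

Species R: 1 + 1 = 2
Species S: 1 + 2 = 3
Species T: 1 + 3 = 4
Species U: 1 + (0.57×2 + 0.28×1 + 0.15×3) = 2.87
Species V: 1 + (0.15×2.87 + 0.64×3 + 0.21×1) = 3.5605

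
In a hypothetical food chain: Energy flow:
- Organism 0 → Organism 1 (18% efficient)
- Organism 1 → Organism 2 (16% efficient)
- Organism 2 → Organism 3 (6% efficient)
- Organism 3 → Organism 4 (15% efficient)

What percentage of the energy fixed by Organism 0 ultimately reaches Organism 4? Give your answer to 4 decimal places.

Product of link efficiencies: 0.18 × 0.16 × 0.06 × 0.15 = 0.0002592
As a percentage: 0.0002592 × 100 = 0.0259%

0.0259%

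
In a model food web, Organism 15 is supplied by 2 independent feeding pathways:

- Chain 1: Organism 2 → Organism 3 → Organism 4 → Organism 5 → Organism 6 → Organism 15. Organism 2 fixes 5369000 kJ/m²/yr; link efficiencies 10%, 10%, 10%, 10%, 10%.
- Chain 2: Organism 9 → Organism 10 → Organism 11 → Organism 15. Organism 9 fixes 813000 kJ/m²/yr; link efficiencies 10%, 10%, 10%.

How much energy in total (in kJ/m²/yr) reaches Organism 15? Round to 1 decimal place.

Chain 1: 5369000 × 0.1 × 0.1 × 0.1 × 0.1 × 0.1 = 53.69 kJ/m²/yr
Chain 2: 813000 × 0.1 × 0.1 × 0.1 = 813 kJ/m²/yr
Total at Organism 15: 53.69 + 813 = 866.69 kJ/m²/yr

866.7 kJ/m²/yr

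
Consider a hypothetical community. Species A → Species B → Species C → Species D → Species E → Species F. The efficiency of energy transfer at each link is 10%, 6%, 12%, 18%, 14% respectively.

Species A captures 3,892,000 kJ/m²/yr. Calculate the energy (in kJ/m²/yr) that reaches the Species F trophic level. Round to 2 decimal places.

70.62 kJ/m²/yr

Species B: 3892000 × 0.1 = 389200 kJ/m²/yr
Species C: 389200 × 0.06 = 23352 kJ/m²/yr
Species D: 23352 × 0.12 = 2802.24 kJ/m²/yr
Species E: 2802.24 × 0.18 = 504.4032 kJ/m²/yr
Species F: 504.4032 × 0.14 = 70.616448 kJ/m²/yr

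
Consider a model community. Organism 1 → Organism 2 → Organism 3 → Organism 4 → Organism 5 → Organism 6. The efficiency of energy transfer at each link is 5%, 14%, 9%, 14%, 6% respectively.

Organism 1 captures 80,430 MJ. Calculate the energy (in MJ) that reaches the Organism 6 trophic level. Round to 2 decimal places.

0.43 MJ

Organism 2: 80430 × 0.05 = 4021.5 MJ
Organism 3: 4021.5 × 0.14 = 563.01 MJ
Organism 4: 563.01 × 0.09 = 50.6709 MJ
Organism 5: 50.6709 × 0.14 = 7.093926 MJ
Organism 6: 7.093926 × 0.06 = 0.42563556 MJ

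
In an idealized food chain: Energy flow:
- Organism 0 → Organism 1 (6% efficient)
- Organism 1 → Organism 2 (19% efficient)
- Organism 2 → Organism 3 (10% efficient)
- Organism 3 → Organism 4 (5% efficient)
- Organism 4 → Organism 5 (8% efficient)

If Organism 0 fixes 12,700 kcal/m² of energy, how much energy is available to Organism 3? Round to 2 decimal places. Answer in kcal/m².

14.48 kcal/m²

Organism 1: 12700 × 0.06 = 762 kcal/m²
Organism 2: 762 × 0.19 = 144.78 kcal/m²
Organism 3: 144.78 × 0.1 = 14.478 kcal/m²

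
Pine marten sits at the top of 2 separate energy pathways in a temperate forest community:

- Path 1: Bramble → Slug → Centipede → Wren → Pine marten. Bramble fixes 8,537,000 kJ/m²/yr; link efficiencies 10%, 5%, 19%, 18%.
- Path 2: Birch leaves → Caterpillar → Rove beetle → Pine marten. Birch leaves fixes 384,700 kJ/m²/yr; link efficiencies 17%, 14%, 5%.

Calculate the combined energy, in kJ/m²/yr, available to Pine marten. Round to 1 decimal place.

1917.6 kJ/m²/yr

Path 1: 8537000 × 0.1 × 0.05 × 0.19 × 0.18 = 1459.827 kJ/m²/yr
Path 2: 384700 × 0.17 × 0.14 × 0.05 = 457.793 kJ/m²/yr
Total at Pine marten: 1459.827 + 457.793 = 1917.62 kJ/m²/yr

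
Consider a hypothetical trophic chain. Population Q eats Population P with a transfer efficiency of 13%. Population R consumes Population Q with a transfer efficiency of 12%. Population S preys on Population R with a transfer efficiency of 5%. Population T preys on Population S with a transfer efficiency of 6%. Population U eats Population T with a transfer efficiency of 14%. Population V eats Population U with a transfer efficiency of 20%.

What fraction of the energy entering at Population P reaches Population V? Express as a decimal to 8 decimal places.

0.00000131

Product of link efficiencies: 0.13 × 0.12 × 0.05 × 0.06 × 0.14 × 0.2 = 0.0000013104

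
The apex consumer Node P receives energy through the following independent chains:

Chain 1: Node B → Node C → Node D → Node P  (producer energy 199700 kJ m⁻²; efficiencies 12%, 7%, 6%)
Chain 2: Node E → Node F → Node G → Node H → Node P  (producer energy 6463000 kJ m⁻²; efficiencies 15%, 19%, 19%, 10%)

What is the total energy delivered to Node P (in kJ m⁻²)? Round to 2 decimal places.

Chain 1: 199700 × 0.12 × 0.07 × 0.06 = 100.6488 kJ m⁻²
Chain 2: 6463000 × 0.15 × 0.19 × 0.19 × 0.1 = 3499.7145 kJ m⁻²
Total at Node P: 100.6488 + 3499.7145 = 3600.3633 kJ m⁻²

3600.36 kJ m⁻²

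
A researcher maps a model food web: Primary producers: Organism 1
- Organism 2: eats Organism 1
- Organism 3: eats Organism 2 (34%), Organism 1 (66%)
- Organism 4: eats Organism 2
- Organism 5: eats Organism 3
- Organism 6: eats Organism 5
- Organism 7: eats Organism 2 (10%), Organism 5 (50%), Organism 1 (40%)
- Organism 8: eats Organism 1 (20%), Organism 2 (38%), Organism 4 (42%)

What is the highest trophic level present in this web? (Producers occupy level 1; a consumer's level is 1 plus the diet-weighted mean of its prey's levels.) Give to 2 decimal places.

Organism 2: 1 + 1 = 2
Organism 3: 1 + (0.34×2 + 0.66×1) = 2.34
Organism 4: 1 + 2 = 3
Organism 5: 1 + 2.34 = 3.34
Organism 6: 1 + 3.34 = 4.34
Organism 7: 1 + (0.1×2 + 0.5×3.34 + 0.4×1) = 3.27
Organism 8: 1 + (0.2×1 + 0.38×2 + 0.42×3) = 3.22

4.34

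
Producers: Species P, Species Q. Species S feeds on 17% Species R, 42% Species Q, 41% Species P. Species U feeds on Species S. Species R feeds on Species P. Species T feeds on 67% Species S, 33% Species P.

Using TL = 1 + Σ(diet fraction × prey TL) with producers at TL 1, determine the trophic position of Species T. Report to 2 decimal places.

Species R: 1 + 1 = 2
Species S: 1 + (0.17×2 + 0.42×1 + 0.41×1) = 2.17
Species T: 1 + (0.67×2.17 + 0.33×1) = 2.7839
Species U: 1 + 2.17 = 3.17

2.78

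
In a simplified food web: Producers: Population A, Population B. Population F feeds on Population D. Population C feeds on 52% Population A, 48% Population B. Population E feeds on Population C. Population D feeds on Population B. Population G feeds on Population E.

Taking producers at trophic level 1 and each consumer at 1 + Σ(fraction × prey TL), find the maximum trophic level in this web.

4

Population C: 1 + (0.52×1 + 0.48×1) = 2
Population D: 1 + 1 = 2
Population E: 1 + 2 = 3
Population F: 1 + 2 = 3
Population G: 1 + 3 = 4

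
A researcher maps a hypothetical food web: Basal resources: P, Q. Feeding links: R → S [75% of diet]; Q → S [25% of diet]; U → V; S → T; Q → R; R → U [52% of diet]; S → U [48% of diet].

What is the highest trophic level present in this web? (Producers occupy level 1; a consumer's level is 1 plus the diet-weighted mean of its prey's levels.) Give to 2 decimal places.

R: 1 + 1 = 2
S: 1 + (0.25×1 + 0.75×2) = 2.75
T: 1 + 2.75 = 3.75
U: 1 + (0.48×2.75 + 0.52×2) = 3.36
V: 1 + 3.36 = 4.36

4.36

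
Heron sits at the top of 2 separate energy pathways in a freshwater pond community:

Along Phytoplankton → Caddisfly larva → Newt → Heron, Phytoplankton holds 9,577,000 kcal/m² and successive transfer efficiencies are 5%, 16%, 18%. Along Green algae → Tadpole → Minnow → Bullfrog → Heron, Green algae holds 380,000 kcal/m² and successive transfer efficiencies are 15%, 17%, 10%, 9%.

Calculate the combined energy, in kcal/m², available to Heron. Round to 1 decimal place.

13878.1 kcal/m²

Via Phytoplankton: 9577000 × 0.05 × 0.16 × 0.18 = 13790.88 kcal/m²
Via Green algae: 380000 × 0.15 × 0.17 × 0.1 × 0.09 = 87.21 kcal/m²
Total at Heron: 13790.88 + 87.21 = 13878.09 kcal/m²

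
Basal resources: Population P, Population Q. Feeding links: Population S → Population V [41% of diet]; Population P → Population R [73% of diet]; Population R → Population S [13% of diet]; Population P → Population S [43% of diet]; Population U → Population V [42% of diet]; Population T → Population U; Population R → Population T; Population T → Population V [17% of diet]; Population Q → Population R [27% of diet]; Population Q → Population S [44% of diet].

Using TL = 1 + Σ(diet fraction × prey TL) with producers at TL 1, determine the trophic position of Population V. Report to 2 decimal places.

4.06

Population R: 1 + (0.27×1 + 0.73×1) = 2
Population S: 1 + (0.13×2 + 0.44×1 + 0.43×1) = 2.13
Population T: 1 + 2 = 3
Population U: 1 + 3 = 4
Population V: 1 + (0.41×2.13 + 0.17×3 + 0.42×4) = 4.0633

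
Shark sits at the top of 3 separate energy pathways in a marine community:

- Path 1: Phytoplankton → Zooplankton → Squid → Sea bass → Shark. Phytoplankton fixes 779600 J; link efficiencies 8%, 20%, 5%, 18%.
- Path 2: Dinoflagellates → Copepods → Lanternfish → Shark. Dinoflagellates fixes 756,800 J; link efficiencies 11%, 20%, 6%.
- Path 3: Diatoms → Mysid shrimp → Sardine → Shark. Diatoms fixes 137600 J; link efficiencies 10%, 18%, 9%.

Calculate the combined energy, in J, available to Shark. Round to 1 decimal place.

1334.2 J

Path 1: 779600 × 0.08 × 0.2 × 0.05 × 0.18 = 112.2624 J
Path 2: 756800 × 0.11 × 0.2 × 0.06 = 998.976 J
Path 3: 137600 × 0.1 × 0.18 × 0.09 = 222.912 J
Total at Shark: 112.2624 + 998.976 + 222.912 = 1334.1504 J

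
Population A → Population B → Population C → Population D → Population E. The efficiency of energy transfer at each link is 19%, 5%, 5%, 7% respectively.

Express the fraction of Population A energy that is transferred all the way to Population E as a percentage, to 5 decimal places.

0.00333%

Product of link efficiencies: 0.19 × 0.05 × 0.05 × 0.07 = 0.00003325
As a percentage: 0.00003325 × 100 = 0.00333%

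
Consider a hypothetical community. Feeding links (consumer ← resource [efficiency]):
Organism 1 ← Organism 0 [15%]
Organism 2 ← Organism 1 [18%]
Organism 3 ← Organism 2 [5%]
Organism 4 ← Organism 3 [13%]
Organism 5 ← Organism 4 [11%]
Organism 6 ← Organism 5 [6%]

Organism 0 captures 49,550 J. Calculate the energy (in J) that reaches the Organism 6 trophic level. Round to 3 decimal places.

0.057 J

Organism 1: 49550 × 0.15 = 7432.5 J
Organism 2: 7432.5 × 0.18 = 1337.85 J
Organism 3: 1337.85 × 0.05 = 66.8925 J
Organism 4: 66.8925 × 0.13 = 8.696025 J
Organism 5: 8.696025 × 0.11 = 0.95656275 J
Organism 6: 0.95656275 × 0.06 = 0.057393765 J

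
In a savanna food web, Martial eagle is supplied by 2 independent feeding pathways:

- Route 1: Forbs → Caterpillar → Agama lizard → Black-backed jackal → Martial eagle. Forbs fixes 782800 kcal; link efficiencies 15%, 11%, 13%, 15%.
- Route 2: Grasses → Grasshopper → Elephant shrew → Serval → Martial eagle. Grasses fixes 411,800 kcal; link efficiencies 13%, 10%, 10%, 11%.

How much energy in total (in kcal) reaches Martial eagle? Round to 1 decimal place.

310.8 kcal

Route 1: 782800 × 0.15 × 0.11 × 0.13 × 0.15 = 251.8659 kcal
Route 2: 411800 × 0.13 × 0.1 × 0.1 × 0.11 = 58.8874 kcal
Total at Martial eagle: 251.8659 + 58.8874 = 310.7533 kcal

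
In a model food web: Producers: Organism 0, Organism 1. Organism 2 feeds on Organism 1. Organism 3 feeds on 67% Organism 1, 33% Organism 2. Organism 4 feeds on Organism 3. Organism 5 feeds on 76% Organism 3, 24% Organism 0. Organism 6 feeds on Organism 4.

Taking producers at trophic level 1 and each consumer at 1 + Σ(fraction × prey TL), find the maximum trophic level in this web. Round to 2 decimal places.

4.33

Organism 2: 1 + 1 = 2
Organism 3: 1 + (0.67×1 + 0.33×2) = 2.33
Organism 4: 1 + 2.33 = 3.33
Organism 5: 1 + (0.76×2.33 + 0.24×1) = 3.0108
Organism 6: 1 + 3.33 = 4.33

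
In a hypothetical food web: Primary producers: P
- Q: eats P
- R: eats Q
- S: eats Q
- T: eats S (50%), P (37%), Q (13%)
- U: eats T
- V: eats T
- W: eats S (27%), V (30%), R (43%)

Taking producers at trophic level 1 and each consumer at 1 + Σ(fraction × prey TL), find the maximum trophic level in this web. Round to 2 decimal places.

4.34

Q: 1 + 1 = 2
R: 1 + 2 = 3
S: 1 + 2 = 3
T: 1 + (0.5×3 + 0.37×1 + 0.13×2) = 3.13
U: 1 + 3.13 = 4.13
V: 1 + 3.13 = 4.13
W: 1 + (0.27×3 + 0.3×4.13 + 0.43×3) = 4.339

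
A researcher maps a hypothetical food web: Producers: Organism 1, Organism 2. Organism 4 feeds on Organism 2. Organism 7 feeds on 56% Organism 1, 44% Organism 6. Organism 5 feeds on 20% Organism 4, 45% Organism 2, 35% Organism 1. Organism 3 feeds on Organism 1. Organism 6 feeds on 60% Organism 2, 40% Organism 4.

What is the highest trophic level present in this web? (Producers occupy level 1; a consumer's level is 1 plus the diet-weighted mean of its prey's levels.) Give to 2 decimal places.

2.62

Organism 3: 1 + 1 = 2
Organism 4: 1 + 1 = 2
Organism 5: 1 + (0.2×2 + 0.45×1 + 0.35×1) = 2.2
Organism 6: 1 + (0.6×1 + 0.4×2) = 2.4
Organism 7: 1 + (0.56×1 + 0.44×2.4) = 2.616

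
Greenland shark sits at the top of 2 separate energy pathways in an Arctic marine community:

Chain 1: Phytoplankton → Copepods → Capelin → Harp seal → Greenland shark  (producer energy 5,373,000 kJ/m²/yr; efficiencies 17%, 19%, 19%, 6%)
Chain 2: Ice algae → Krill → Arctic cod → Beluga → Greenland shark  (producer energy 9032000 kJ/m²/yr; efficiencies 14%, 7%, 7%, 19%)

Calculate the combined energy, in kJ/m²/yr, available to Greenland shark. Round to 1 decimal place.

3155.7 kJ/m²/yr

Chain 1: 5373000 × 0.17 × 0.19 × 0.19 × 0.06 = 1978.44606 kJ/m²/yr
Chain 2: 9032000 × 0.14 × 0.07 × 0.07 × 0.19 = 1177.23088 kJ/m²/yr
Total at Greenland shark: 1978.44606 + 1177.23088 = 3155.67694 kJ/m²/yr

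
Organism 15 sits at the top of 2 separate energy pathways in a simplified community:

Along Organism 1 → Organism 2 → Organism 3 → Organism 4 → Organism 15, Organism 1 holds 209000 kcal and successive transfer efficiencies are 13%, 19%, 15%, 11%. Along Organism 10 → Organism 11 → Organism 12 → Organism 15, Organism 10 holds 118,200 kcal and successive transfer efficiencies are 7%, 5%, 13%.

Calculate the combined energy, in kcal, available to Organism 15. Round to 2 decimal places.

138.96 kcal

Via Organism 1: 209000 × 0.13 × 0.19 × 0.15 × 0.11 = 85.17795 kcal
Via Organism 10: 118200 × 0.07 × 0.05 × 0.13 = 53.781 kcal
Total at Organism 15: 85.17795 + 53.781 = 138.95895 kcal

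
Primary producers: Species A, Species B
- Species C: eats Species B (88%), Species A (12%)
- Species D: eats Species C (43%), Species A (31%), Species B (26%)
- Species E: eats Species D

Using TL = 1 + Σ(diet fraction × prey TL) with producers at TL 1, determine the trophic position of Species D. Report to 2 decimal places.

Species C: 1 + (0.88×1 + 0.12×1) = 2
Species D: 1 + (0.43×2 + 0.31×1 + 0.26×1) = 2.43
Species E: 1 + 2.43 = 3.43

2.43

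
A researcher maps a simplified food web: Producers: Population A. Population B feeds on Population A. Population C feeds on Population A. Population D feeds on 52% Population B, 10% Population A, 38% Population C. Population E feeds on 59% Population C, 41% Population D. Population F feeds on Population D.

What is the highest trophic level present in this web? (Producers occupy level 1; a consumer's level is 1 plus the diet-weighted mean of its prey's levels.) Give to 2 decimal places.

Population B: 1 + 1 = 2
Population C: 1 + 1 = 2
Population D: 1 + (0.52×2 + 0.1×1 + 0.38×2) = 2.9
Population E: 1 + (0.59×2 + 0.41×2.9) = 3.369
Population F: 1 + 2.9 = 3.9

3.90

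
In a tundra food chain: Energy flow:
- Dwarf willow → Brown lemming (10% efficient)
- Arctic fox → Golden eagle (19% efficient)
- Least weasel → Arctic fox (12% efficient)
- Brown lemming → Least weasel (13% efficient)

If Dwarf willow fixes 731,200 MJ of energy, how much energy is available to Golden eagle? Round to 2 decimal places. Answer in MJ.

216.73 MJ

Brown lemming: 731200 × 0.1 = 73120 MJ
Least weasel: 73120 × 0.13 = 9505.6 MJ
Arctic fox: 9505.6 × 0.12 = 1140.672 MJ
Golden eagle: 1140.672 × 0.19 = 216.72768 MJ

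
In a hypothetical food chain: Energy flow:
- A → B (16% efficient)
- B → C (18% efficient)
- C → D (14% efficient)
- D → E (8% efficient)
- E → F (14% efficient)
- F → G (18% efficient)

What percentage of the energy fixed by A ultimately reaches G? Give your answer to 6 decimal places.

Product of link efficiencies: 0.16 × 0.18 × 0.14 × 0.08 × 0.14 × 0.18 = 0.000008128512
As a percentage: 0.000008128512 × 100 = 0.000813%

0.000813%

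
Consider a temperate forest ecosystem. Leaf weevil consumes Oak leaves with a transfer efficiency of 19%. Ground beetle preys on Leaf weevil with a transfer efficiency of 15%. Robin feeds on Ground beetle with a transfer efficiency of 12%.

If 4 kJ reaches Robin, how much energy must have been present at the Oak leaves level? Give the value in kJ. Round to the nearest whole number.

1170 kJ

Cumulative transfer efficiency: 0.19 × 0.15 × 0.12 = 0.00342
Oak leaves energy = 4 / 0.00342 = 1170 kJ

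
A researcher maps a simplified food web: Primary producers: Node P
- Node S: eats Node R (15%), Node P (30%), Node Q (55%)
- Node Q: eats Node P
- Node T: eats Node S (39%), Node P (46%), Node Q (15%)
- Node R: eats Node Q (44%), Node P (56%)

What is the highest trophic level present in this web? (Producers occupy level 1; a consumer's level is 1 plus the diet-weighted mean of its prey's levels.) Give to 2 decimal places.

Node Q: 1 + 1 = 2
Node R: 1 + (0.44×2 + 0.56×1) = 2.44
Node S: 1 + (0.15×2.44 + 0.3×1 + 0.55×2) = 2.766
Node T: 1 + (0.39×2.766 + 0.46×1 + 0.15×2) = 2.83874

2.84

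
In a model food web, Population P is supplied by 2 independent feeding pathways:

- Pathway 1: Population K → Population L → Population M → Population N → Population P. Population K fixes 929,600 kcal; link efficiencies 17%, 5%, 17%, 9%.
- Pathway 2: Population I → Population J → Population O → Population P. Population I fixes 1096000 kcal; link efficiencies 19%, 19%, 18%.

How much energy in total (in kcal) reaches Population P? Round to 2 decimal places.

Pathway 1: 929600 × 0.17 × 0.05 × 0.17 × 0.09 = 120.89448 kcal
Pathway 2: 1096000 × 0.19 × 0.19 × 0.18 = 7121.808 kcal
Total at Population P: 120.89448 + 7121.808 = 7242.70248 kcal

7242.70 kcal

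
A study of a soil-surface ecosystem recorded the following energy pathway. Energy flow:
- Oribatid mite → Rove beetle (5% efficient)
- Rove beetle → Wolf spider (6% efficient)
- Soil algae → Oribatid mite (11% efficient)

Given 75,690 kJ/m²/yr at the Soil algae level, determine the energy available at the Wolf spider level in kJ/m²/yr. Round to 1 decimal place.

Oribatid mite: 75690 × 0.11 = 8325.9 kJ/m²/yr
Rove beetle: 8325.9 × 0.05 = 416.295 kJ/m²/yr
Wolf spider: 416.295 × 0.06 = 24.9777 kJ/m²/yr

25.0 kJ/m²/yr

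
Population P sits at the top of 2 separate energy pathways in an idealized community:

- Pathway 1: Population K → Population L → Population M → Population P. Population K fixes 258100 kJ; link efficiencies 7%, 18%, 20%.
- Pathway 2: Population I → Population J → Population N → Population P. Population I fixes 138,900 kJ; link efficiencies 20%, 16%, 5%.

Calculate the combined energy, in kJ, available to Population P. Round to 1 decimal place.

Pathway 1: 258100 × 0.07 × 0.18 × 0.2 = 650.412 kJ
Pathway 2: 138900 × 0.2 × 0.16 × 0.05 = 222.24 kJ
Total at Population P: 650.412 + 222.24 = 872.652 kJ

872.7 kJ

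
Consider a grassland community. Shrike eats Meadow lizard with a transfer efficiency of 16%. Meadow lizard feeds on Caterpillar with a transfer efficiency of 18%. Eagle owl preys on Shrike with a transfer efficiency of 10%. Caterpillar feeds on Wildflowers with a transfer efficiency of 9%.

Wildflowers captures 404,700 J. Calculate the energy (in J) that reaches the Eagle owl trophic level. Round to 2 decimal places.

104.90 J

Caterpillar: 404700 × 0.09 = 36423 J
Meadow lizard: 36423 × 0.18 = 6556.14 J
Shrike: 6556.14 × 0.16 = 1048.9824 J
Eagle owl: 1048.9824 × 0.1 = 104.89824 J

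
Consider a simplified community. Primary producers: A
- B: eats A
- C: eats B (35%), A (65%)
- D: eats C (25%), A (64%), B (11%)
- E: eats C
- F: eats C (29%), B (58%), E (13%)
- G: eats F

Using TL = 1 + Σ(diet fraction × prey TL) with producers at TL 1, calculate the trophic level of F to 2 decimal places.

3.28

B: 1 + 1 = 2
C: 1 + (0.35×2 + 0.65×1) = 2.35
D: 1 + (0.25×2.35 + 0.64×1 + 0.11×2) = 2.4475
E: 1 + 2.35 = 3.35
F: 1 + (0.29×2.35 + 0.58×2 + 0.13×3.35) = 3.277
G: 1 + 3.277 = 4.277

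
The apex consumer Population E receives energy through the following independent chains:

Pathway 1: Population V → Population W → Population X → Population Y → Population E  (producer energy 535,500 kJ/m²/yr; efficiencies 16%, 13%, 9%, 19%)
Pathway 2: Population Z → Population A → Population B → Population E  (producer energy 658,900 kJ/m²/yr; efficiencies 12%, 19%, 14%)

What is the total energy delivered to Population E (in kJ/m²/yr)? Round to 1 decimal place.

Pathway 1: 535500 × 0.16 × 0.13 × 0.09 × 0.19 = 190.46664 kJ/m²/yr
Pathway 2: 658900 × 0.12 × 0.19 × 0.14 = 2103.2088 kJ/m²/yr
Total at Population E: 190.46664 + 2103.2088 = 2293.67544 kJ/m²/yr

2293.7 kJ/m²/yr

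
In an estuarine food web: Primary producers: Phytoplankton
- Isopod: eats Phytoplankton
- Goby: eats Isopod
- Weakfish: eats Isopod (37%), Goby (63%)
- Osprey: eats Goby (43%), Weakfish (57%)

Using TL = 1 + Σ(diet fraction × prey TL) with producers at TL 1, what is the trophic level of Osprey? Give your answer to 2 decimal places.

Isopod: 1 + 1 = 2
Goby: 1 + 2 = 3
Weakfish: 1 + (0.37×2 + 0.63×3) = 3.63
Osprey: 1 + (0.43×3 + 0.57×3.63) = 4.3591

4.36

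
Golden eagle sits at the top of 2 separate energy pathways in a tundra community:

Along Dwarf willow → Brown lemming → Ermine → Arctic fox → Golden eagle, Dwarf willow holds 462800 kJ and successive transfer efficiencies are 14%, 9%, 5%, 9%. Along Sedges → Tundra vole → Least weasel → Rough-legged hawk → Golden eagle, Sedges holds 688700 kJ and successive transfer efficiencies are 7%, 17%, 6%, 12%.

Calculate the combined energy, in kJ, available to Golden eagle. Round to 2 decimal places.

85.25 kJ

Via Dwarf willow: 462800 × 0.14 × 0.09 × 0.05 × 0.09 = 26.24076 kJ
Via Sedges: 688700 × 0.07 × 0.17 × 0.06 × 0.12 = 59.007816 kJ
Total at Golden eagle: 26.24076 + 59.007816 = 85.248576 kJ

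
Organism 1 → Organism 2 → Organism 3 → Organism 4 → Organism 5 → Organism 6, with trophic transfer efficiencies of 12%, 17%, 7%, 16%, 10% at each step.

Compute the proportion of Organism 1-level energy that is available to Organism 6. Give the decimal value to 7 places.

0.0000228

Product of link efficiencies: 0.12 × 0.17 × 0.07 × 0.16 × 0.1 = 0.000022848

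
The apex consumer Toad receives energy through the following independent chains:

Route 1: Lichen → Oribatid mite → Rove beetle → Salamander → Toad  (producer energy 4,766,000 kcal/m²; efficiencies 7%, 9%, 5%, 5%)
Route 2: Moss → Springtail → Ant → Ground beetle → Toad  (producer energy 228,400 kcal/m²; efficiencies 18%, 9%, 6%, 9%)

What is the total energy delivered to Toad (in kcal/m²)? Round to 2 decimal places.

Route 1: 4766000 × 0.07 × 0.09 × 0.05 × 0.05 = 75.0645 kcal/m²
Route 2: 228400 × 0.18 × 0.09 × 0.06 × 0.09 = 19.980432 kcal/m²
Total at Toad: 75.0645 + 19.980432 = 95.044932 kcal/m²

95.04 kcal/m²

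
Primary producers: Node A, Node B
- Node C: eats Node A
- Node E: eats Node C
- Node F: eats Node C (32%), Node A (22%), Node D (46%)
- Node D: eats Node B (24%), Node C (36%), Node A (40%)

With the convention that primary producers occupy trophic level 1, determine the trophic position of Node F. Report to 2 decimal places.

Node C: 1 + 1 = 2
Node D: 1 + (0.24×1 + 0.36×2 + 0.4×1) = 2.36
Node E: 1 + 2 = 3
Node F: 1 + (0.32×2 + 0.22×1 + 0.46×2.36) = 2.9456

2.95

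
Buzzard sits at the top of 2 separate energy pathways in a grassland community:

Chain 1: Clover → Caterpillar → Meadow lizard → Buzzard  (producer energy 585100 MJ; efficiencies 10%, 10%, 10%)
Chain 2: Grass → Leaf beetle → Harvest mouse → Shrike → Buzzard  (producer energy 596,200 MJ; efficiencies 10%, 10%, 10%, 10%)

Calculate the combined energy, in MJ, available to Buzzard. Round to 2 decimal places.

644.72 MJ

Chain 1: 585100 × 0.1 × 0.1 × 0.1 = 585.1 MJ
Chain 2: 596200 × 0.1 × 0.1 × 0.1 × 0.1 = 59.62 MJ
Total at Buzzard: 585.1 + 59.62 = 644.72 MJ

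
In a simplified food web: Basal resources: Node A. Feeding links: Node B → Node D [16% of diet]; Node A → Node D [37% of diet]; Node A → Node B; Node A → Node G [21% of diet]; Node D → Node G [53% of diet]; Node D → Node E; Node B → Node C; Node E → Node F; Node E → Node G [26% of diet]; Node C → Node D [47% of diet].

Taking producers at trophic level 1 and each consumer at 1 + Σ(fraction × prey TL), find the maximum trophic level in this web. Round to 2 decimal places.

5.10

Node B: 1 + 1 = 2
Node C: 1 + 2 = 3
Node D: 1 + (0.47×3 + 0.37×1 + 0.16×2) = 3.1
Node E: 1 + 3.1 = 4.1
Node F: 1 + 4.1 = 5.1
Node G: 1 + (0.53×3.1 + 0.26×4.1 + 0.21×1) = 3.919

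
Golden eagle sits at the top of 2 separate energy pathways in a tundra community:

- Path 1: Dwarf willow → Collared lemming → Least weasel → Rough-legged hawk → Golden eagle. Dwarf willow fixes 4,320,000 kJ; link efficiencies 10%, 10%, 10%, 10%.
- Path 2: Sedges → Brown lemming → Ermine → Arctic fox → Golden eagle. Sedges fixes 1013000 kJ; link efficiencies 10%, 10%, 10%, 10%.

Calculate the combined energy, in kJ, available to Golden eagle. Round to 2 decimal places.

533.30 kJ

Path 1: 4320000 × 0.1 × 0.1 × 0.1 × 0.1 = 432 kJ
Path 2: 1013000 × 0.1 × 0.1 × 0.1 × 0.1 = 101.3 kJ
Total at Golden eagle: 432 + 101.3 = 533.3 kJ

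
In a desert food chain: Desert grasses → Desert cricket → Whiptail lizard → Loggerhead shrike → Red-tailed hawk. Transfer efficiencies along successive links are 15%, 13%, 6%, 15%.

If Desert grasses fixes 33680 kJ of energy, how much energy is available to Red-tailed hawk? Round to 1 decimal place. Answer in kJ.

Desert cricket: 33680 × 0.15 = 5052 kJ
Whiptail lizard: 5052 × 0.13 = 656.76 kJ
Loggerhead shrike: 656.76 × 0.06 = 39.4056 kJ
Red-tailed hawk: 39.4056 × 0.15 = 5.91084 kJ

5.9 kJ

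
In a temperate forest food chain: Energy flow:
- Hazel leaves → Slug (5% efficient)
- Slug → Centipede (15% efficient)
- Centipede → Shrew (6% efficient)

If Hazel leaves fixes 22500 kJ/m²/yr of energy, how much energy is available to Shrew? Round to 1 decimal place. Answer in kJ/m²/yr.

10.1 kJ/m²/yr

Slug: 22500 × 0.05 = 1125 kJ/m²/yr
Centipede: 1125 × 0.15 = 168.75 kJ/m²/yr
Shrew: 168.75 × 0.06 = 10.125 kJ/m²/yr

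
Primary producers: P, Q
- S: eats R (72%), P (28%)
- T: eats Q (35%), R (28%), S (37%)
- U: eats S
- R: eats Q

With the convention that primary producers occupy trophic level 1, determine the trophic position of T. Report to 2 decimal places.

2.92

R: 1 + 1 = 2
S: 1 + (0.72×2 + 0.28×1) = 2.72
T: 1 + (0.35×1 + 0.28×2 + 0.37×2.72) = 2.9164
U: 1 + 2.72 = 3.72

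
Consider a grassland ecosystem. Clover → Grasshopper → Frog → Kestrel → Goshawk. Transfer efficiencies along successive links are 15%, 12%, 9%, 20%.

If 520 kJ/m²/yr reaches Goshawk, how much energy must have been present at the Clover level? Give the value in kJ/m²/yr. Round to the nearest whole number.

1604938 kJ/m²/yr

Cumulative transfer efficiency: 0.15 × 0.12 × 0.09 × 0.2 = 0.000324
Clover energy = 520 / 0.000324 = 1604938 kJ/m²/yr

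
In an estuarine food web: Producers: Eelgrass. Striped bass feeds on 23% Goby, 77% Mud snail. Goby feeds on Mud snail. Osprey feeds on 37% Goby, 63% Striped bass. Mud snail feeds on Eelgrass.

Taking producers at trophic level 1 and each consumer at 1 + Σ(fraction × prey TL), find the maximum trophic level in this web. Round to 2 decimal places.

Mud snail: 1 + 1 = 2
Goby: 1 + 2 = 3
Striped bass: 1 + (0.23×3 + 0.77×2) = 3.23
Osprey: 1 + (0.37×3 + 0.63×3.23) = 4.1449

4.14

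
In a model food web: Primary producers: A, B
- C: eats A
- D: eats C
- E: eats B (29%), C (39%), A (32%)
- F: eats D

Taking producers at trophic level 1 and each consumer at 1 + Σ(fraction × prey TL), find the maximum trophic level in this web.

4

C: 1 + 1 = 2
D: 1 + 2 = 3
E: 1 + (0.29×1 + 0.39×2 + 0.32×1) = 2.39
F: 1 + 3 = 4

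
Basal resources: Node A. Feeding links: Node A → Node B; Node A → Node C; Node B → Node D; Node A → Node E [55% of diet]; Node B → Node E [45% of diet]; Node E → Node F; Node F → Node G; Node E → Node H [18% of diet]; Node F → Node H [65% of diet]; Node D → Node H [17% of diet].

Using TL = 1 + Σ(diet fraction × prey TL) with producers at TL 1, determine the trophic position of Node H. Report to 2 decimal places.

4.19

Node B: 1 + 1 = 2
Node C: 1 + 1 = 2
Node D: 1 + 2 = 3
Node E: 1 + (0.55×1 + 0.45×2) = 2.45
Node F: 1 + 2.45 = 3.45
Node G: 1 + 3.45 = 4.45
Node H: 1 + (0.18×2.45 + 0.65×3.45 + 0.17×3) = 4.1935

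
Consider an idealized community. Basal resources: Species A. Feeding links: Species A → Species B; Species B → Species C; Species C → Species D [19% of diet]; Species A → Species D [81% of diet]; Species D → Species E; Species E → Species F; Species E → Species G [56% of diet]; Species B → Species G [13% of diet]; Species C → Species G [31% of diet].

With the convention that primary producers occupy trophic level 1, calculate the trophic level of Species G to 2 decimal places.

Species B: 1 + 1 = 2
Species C: 1 + 2 = 3
Species D: 1 + (0.19×3 + 0.81×1) = 2.38
Species E: 1 + 2.38 = 3.38
Species F: 1 + 3.38 = 4.38
Species G: 1 + (0.56×3.38 + 0.13×2 + 0.31×3) = 4.0828

4.08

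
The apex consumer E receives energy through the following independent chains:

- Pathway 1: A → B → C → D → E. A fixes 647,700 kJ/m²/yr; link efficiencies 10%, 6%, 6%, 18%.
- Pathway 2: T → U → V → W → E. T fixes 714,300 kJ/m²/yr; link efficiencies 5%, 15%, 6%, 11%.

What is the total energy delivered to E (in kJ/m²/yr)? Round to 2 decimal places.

77.33 kJ/m²/yr

Pathway 1: 647700 × 0.1 × 0.06 × 0.06 × 0.18 = 41.97096 kJ/m²/yr
Pathway 2: 714300 × 0.05 × 0.15 × 0.06 × 0.11 = 35.35785 kJ/m²/yr
Total at E: 41.97096 + 35.35785 = 77.32881 kJ/m²/yr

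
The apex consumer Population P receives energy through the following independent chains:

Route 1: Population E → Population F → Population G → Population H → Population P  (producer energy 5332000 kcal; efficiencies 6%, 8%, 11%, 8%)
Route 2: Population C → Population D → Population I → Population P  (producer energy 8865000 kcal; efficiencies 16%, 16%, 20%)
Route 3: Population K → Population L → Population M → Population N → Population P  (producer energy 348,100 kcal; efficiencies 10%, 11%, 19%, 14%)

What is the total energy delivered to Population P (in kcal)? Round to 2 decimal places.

45715.88 kcal

Route 1: 5332000 × 0.06 × 0.08 × 0.11 × 0.08 = 225.22368 kcal
Route 2: 8865000 × 0.16 × 0.16 × 0.2 = 45388.8 kcal
Route 3: 348100 × 0.1 × 0.11 × 0.19 × 0.14 = 101.85406 kcal
Total at Population P: 225.22368 + 45388.8 + 101.85406 = 45715.87774 kcal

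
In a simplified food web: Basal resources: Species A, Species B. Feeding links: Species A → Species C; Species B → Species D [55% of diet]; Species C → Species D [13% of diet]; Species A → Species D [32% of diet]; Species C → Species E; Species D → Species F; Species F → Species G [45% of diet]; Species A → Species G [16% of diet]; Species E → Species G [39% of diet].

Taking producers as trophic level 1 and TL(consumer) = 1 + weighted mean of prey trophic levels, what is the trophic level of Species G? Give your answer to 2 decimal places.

3.74

Species C: 1 + 1 = 2
Species D: 1 + (0.55×1 + 0.13×2 + 0.32×1) = 2.13
Species E: 1 + 2 = 3
Species F: 1 + 2.13 = 3.13
Species G: 1 + (0.45×3.13 + 0.16×1 + 0.39×3) = 3.7385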